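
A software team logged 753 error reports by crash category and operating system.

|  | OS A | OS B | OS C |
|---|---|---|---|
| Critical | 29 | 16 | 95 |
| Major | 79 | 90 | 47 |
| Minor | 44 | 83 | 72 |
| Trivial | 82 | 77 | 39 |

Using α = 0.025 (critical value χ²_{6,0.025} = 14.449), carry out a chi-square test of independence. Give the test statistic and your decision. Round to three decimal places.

Row totals: 140, 216, 199, 198. Column totals: 234, 266, 253. Grand total N = 753.
Expected counts (row total × column total / N):
  Critical, OS A: 140×234/753 = 43.5060
  Critical, OS B: 140×266/753 = 49.4555
  Critical, OS C: 140×253/753 = 47.0385
  Major, OS A: 216×234/753 = 67.1235
  Major, OS B: 216×266/753 = 76.3028
  Major, OS C: 216×253/753 = 72.5737
  Minor, OS A: 199×234/753 = 61.8406
  Minor, OS B: 199×266/753 = 70.2975
  Minor, OS C: 199×253/753 = 66.8619
  Trivial, OS A: 198×234/753 = 61.5299
  Trivial, OS B: 198×266/753 = 69.9442
  Trivial, OS C: 198×253/753 = 66.5259
Contributions (O − E)²/E:
  (29 − 43.5060)²/43.5060 = 4.8367
  (16 − 49.4555)²/49.4555 = 22.6319
  (95 − 47.0385)²/47.0385 = 48.9026
  (79 − 67.1235)²/67.1235 = 2.1014
  (90 − 76.3028)²/76.3028 = 2.4588
  (47 − 72.5737)²/72.5737 = 9.0117
  (44 − 61.8406)²/61.8406 = 5.1469
  (83 − 70.2975)²/70.2975 = 2.2953
  (72 − 66.8619)²/66.8619 = 0.3948
  (82 − 61.5299)²/61.5299 = 6.8101
  (77 − 69.9442)²/69.9442 = 0.7118
  (39 − 66.5259)²/66.5259 = 11.3892
χ² = 4.8367 + 22.6319 + 48.9026 + 2.1014 + 2.4588 + 9.0117 + 5.1469 + 2.2953 + 0.3948 + 6.8101 + 0.7118 + 11.3892 = 116.691
df = (4−1)(3−1) = 6. Since 116.691 > 14.449, reject the null hypothesis of independence at α = 0.025.

116.691; reject H₀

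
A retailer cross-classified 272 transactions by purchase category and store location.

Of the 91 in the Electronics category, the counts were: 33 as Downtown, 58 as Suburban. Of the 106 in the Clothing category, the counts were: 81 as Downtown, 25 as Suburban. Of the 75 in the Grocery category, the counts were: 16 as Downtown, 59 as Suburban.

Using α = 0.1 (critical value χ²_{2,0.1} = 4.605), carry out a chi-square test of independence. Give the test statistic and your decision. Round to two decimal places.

60.70; reject H₀

Row totals: 91, 106, 75. Column totals: 130, 142. Grand total N = 272.
Expected counts (row total × column total / N):
  Electronics, Downtown: 91×130/272 = 43.493
  Electronics, Suburban: 91×142/272 = 47.507
  Clothing, Downtown: 106×130/272 = 50.662
  Clothing, Suburban: 106×142/272 = 55.338
  Grocery, Downtown: 75×130/272 = 35.846
  Grocery, Suburban: 75×142/272 = 39.154
Contributions (O − E)²/E:
  (33 − 43.493)²/43.493 = 2.5315
  (58 − 47.507)²/47.507 = 2.3176
  (81 − 50.662)²/50.662 = 18.1673
  (25 − 55.338)²/55.338 = 16.6322
  (16 − 35.846)²/35.846 = 10.9877
  (59 − 39.154)²/39.154 = 10.0593
χ² = 2.5315 + 2.3176 + 18.1673 + 16.6322 + 10.9877 + 10.0593 = 60.70
df = (3−1)(2−1) = 2. Since 60.70 > 4.605, reject the null hypothesis of independence at α = 0.1.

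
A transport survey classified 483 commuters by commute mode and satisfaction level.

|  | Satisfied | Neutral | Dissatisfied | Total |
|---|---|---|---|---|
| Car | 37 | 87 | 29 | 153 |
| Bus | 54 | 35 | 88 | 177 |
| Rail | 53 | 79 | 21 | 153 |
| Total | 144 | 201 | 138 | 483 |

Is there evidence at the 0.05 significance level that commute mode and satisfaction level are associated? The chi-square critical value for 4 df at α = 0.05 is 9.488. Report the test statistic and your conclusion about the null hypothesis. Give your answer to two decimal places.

79.84; reject H₀

Grand total N = 483.
Expected counts (row total × column total / N):
  Car, Satisfied: 153×144/483 = 45.615
  Car, Neutral: 153×201/483 = 63.671
  Car, Dissatisfied: 153×138/483 = 43.714
  Bus, Satisfied: 177×144/483 = 52.770
  Bus, Neutral: 177×201/483 = 73.658
  Bus, Dissatisfied: 177×138/483 = 50.571
  Rail, Satisfied: 153×144/483 = 45.615
  Rail, Neutral: 153×201/483 = 63.671
  Rail, Dissatisfied: 153×138/483 = 43.714
Contributions (O − E)²/E:
  (37 − 45.615)²/45.615 = 1.6271
  (87 − 63.671)²/63.671 = 8.5477
  (29 − 43.714)²/43.714 = 4.9527
  (54 − 52.770)²/52.770 = 0.0287
  (35 − 73.658)²/73.658 = 20.2889
  (88 − 50.571)²/50.571 = 27.7022
  (53 − 45.615)²/45.615 = 1.1956
  (79 − 63.671)²/63.671 = 3.6905
  (21 − 43.714)²/43.714 = 11.8023
χ² = 1.6271 + 8.5477 + 4.9527 + 0.0287 + 20.2889 + 27.7022 + 1.1956 + 3.6905 + 11.8023 = 79.84
df = (3−1)(3−1) = 4. Since 79.84 > 9.488, reject the null hypothesis of independence at α = 0.05.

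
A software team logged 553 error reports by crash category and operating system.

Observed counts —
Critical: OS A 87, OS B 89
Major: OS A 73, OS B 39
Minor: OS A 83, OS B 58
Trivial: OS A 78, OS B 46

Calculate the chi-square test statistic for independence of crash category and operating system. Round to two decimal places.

Row totals: 176, 112, 141, 124. Column totals: 321, 232. Grand total N = 553.
Expected counts (row total × column total / N):
  Critical, OS A: 176×321/553 = 102.163
  Critical, OS B: 176×232/553 = 73.837
  Major, OS A: 112×321/553 = 65.013
  Major, OS B: 112×232/553 = 46.987
  Minor, OS A: 141×321/553 = 81.846
  Minor, OS B: 141×232/553 = 59.154
  Trivial, OS A: 124×321/553 = 71.978
  Trivial, OS B: 124×232/553 = 52.022
Contributions (O − E)²/E:
  (87 − 102.163)²/102.163 = 2.2505
  (89 − 73.837)²/73.837 = 3.1138
  (73 − 65.013)²/65.013 = 0.9812
  (39 − 46.987)²/46.987 = 1.3577
  (83 − 81.846)²/81.846 = 0.0163
  (58 − 59.154)²/59.154 = 0.0225
  (78 − 71.978)²/71.978 = 0.5038
  (46 − 52.022)²/52.022 = 0.6971
χ² = 2.2505 + 3.1138 + 0.9812 + 1.3577 + 0.0163 + 0.0225 + 0.5038 + 0.6971 = 8.94

8.94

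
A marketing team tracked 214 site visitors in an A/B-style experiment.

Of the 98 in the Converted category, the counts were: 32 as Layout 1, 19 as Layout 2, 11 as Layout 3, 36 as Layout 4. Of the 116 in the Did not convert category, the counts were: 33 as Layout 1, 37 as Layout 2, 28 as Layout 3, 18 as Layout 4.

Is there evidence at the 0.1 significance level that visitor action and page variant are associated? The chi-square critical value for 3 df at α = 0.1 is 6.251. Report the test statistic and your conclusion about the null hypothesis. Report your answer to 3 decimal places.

Row totals: 98, 116. Column totals: 65, 56, 39, 54. Grand total N = 214.
Expected counts (row total × column total / N):
  Converted, Layout 1: 98×65/214 = 29.7664
  Converted, Layout 2: 98×56/214 = 25.6449
  Converted, Layout 3: 98×39/214 = 17.8598
  Converted, Layout 4: 98×54/214 = 24.7290
  Did not convert, Layout 1: 116×65/214 = 35.2336
  Did not convert, Layout 2: 116×56/214 = 30.3551
  Did not convert, Layout 3: 116×39/214 = 21.1402
  Did not convert, Layout 4: 116×54/214 = 29.2710
Contributions (O − E)²/E:
  (32 − 29.7664)²/29.7664 = 0.1676
  (19 − 25.6449)²/25.6449 = 1.7218
  (11 − 17.8598)²/17.8598 = 2.6348
  (36 − 24.7290)²/24.7290 = 5.1371
  (33 − 35.2336)²/35.2336 = 0.1416
  (37 − 30.3551)²/30.3551 = 1.4546
  (28 − 21.1402)²/21.1402 = 2.2259
  (18 − 29.2710)²/29.2710 = 4.3400
χ² = 0.1676 + 1.7218 + 2.6348 + 5.1371 + 0.1416 + 1.4546 + 2.2259 + 4.3400 = 17.823
df = (2−1)(4−1) = 3. Since 17.823 > 6.251, reject the null hypothesis of independence at α = 0.1.

17.823; reject H₀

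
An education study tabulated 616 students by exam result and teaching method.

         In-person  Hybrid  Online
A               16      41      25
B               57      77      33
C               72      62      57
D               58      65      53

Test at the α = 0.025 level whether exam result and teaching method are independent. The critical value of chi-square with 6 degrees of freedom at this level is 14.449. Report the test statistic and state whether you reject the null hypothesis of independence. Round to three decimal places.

17.386; reject H₀

Row totals: 82, 167, 191, 176. Column totals: 203, 245, 168. Grand total N = 616.
Expected counts (row total × column total / N):
  A, In-person: 82×203/616 = 27.02273
  A, Hybrid: 82×245/616 = 32.61364
  A, Online: 82×168/616 = 22.36364
  B, In-person: 167×203/616 = 55.03409
  B, Hybrid: 167×245/616 = 66.42045
  B, Online: 167×168/616 = 45.54545
  C, In-person: 191×203/616 = 62.94318
  C, Hybrid: 191×245/616 = 75.96591
  C, Online: 191×168/616 = 52.09091
  D, In-person: 176×203/616 = 58.00000
  D, Hybrid: 176×245/616 = 70.00000
  D, Online: 176×168/616 = 48.00000
Contributions (O − E)²/E:
  (16 − 27.02273)²/27.02273 = 4.4962
  (41 − 32.61364)²/32.61364 = 2.1565
  (25 − 22.36364)²/22.36364 = 0.3108
  (57 − 55.03409)²/55.03409 = 0.0702
  (77 − 66.42045)²/66.42045 = 1.6851
  (33 − 45.54545)²/45.54545 = 3.4556
  (72 − 62.94318)²/62.94318 = 1.3032
  (62 − 75.96591)²/75.96591 = 2.5676
  (57 − 52.09091)²/52.09091 = 0.4626
  (58 − 58.00000)²/58.00000 = 0.0000
  (65 − 70.00000)²/70.00000 = 0.3571
  (53 − 48.00000)²/48.00000 = 0.5208
χ² = 4.4962 + 2.1565 + 0.3108 + 0.0702 + 1.6851 + 3.4556 + 1.3032 + 2.5676 + 0.4626 + 0.0000 + 0.3571 + 0.5208 = 17.386
df = (4−1)(3−1) = 6. Since 17.386 > 14.449, reject the null hypothesis of independence at α = 0.025.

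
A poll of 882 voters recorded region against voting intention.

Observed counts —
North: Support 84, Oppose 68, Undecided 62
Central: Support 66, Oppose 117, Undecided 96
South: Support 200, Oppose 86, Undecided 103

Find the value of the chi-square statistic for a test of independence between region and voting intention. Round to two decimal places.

Row totals: 214, 279, 389. Column totals: 350, 271, 261. Grand total N = 882.
Expected counts (row total × column total / N):
  North, Support: 214×350/882 = 84.921
  North, Oppose: 214×271/882 = 65.753
  North, Undecided: 214×261/882 = 63.327
  Central, Support: 279×350/882 = 110.714
  Central, Oppose: 279×271/882 = 85.724
  Central, Undecided: 279×261/882 = 82.561
  South, Support: 389×350/882 = 154.365
  South, Oppose: 389×271/882 = 119.523
  South, Undecided: 389×261/882 = 115.112
Contributions (O − E)²/E:
  (84 − 84.921)²/84.921 = 0.0100
  (68 − 65.753)²/65.753 = 0.0768
  (62 − 63.327)²/63.327 = 0.0278
  (66 − 110.714)²/110.714 = 18.0586
  (117 − 85.724)²/85.724 = 11.4109
  (96 − 82.561)²/82.561 = 2.1876
  (200 − 154.365)²/154.365 = 13.4911
  (86 − 119.523)²/119.523 = 9.4023
  (103 − 115.112)²/115.112 = 1.2744
χ² = 0.0100 + 0.0768 + 0.0278 + 18.0586 + 11.4109 + 2.1876 + 13.4911 + 9.4023 + 1.2744 = 55.94

55.94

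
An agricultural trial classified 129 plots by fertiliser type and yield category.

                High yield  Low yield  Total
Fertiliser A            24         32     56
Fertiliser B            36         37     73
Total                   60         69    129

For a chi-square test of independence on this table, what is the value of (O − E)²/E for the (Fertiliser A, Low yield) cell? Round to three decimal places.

Row total (Fertiliser A) = 56; column total (Low yield) = 69; N = 129.
Expected count E = 56 × 69 / 129 = 29.9535.
Contribution = (O − E)²/E = (32 − 29.9535)² / 29.9535 = 0.140.

0.140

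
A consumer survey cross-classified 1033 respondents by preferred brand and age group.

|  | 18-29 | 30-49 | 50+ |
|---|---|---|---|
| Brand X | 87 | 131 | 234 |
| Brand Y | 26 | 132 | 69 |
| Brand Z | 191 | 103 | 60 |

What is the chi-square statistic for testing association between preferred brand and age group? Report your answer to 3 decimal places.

Row totals: 452, 227, 354. Column totals: 304, 366, 363. Grand total N = 1033.
Expected counts (row total × column total / N):
  Brand X, 18-29: 452×304/1033 = 133.0184
  Brand X, 30-49: 452×366/1033 = 160.1471
  Brand X, 50+: 452×363/1033 = 158.8345
  Brand Y, 18-29: 227×304/1033 = 66.8035
  Brand Y, 30-49: 227×366/1033 = 80.4279
  Brand Y, 50+: 227×363/1033 = 79.7686
  Brand Z, 18-29: 354×304/1033 = 104.1781
  Brand Z, 30-49: 354×366/1033 = 125.4250
  Brand Z, 50+: 354×363/1033 = 124.3969
Contributions (O − E)²/E:
  (87 − 133.0184)²/133.0184 = 15.9203
  (131 − 160.1471)²/160.1471 = 5.3048
  (234 − 158.8345)²/158.8345 = 35.5707
  (26 − 66.8035)²/66.8035 = 24.9227
  (132 − 80.4279)²/80.4279 = 33.0691
  (69 − 79.7686)²/79.7686 = 1.4537
  (191 − 104.1781)²/104.1781 = 72.3573
  (103 − 125.4250)²/125.4250 = 4.0094
  (60 − 124.3969)²/124.3969 = 33.3365
χ² = 15.9203 + 5.3048 + 35.5707 + 24.9227 + 33.0691 + 1.4537 + 72.3573 + 4.0094 + 33.3365 = 225.945

225.945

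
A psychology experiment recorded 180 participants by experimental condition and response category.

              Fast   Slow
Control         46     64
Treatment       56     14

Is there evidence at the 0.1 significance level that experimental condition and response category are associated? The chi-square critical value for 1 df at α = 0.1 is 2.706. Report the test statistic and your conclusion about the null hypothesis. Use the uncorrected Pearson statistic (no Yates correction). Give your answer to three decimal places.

25.397; reject H₀

Row totals: 110, 70. Column totals: 102, 78. Grand total N = 180.
Expected counts (row total × column total / N):
  Control, Fast: 110×102/180 = 62.3333
  Control, Slow: 110×78/180 = 47.6667
  Treatment, Fast: 70×102/180 = 39.6667
  Treatment, Slow: 70×78/180 = 30.3333
Contributions (O − E)²/E:
  (46 − 62.3333)²/62.3333 = 4.2798
  (64 − 47.6667)²/47.6667 = 5.5967
  (56 − 39.6667)²/39.6667 = 6.7255
  (14 − 30.3333)²/30.3333 = 8.7948
χ² = 4.2798 + 5.5967 + 6.7255 + 8.7948 = 25.397
df = (2−1)(2−1) = 1. Since 25.397 > 2.706, reject the null hypothesis of independence at α = 0.1.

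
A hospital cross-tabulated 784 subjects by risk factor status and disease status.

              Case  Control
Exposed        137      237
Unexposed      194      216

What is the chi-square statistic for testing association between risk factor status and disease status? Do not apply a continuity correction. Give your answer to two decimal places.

Row totals: 374, 410. Column totals: 331, 453. Grand total N = 784.
Expected counts (row total × column total / N):
  Exposed, Case: 374×331/784 = 157.901
  Exposed, Control: 374×453/784 = 216.099
  Unexposed, Case: 410×331/784 = 173.099
  Unexposed, Control: 410×453/784 = 236.901
Contributions (O − E)²/E:
  (137 − 157.901)²/157.901 = 2.7666
  (237 − 216.099)²/216.099 = 2.0215
  (194 − 173.099)²/173.099 = 2.5237
  (216 − 236.901)²/236.901 = 1.8440
χ² = 2.7666 + 2.0215 + 2.5237 + 1.8440 = 9.16

9.16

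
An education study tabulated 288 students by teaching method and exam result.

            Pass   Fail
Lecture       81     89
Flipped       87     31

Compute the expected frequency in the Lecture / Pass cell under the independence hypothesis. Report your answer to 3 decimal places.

Row total (Lecture) = 170; column total (Pass) = 168; grand total N = 288.
Expected count = (row total × column total) / N = 170 × 168 / 288 = 99.167.

99.167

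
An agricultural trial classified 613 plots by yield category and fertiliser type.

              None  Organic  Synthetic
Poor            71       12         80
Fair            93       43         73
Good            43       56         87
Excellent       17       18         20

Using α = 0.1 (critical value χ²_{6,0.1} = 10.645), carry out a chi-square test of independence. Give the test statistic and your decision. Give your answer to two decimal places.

46.59; reject H₀

Row totals: 163, 209, 186, 55. Column totals: 224, 129, 260. Grand total N = 613.
Expected counts (row total × column total / N):
  Poor, None: 163×224/613 = 59.563
  Poor, Organic: 163×129/613 = 34.302
  Poor, Synthetic: 163×260/613 = 69.135
  Fair, None: 209×224/613 = 76.372
  Fair, Organic: 209×129/613 = 43.982
  Fair, Synthetic: 209×260/613 = 88.646
  Good, None: 186×224/613 = 67.967
  Good, Organic: 186×129/613 = 39.142
  Good, Synthetic: 186×260/613 = 78.891
  Excellent, None: 55×224/613 = 20.098
  Excellent, Organic: 55×129/613 = 11.574
  Excellent, Synthetic: 55×260/613 = 23.328
Contributions (O − E)²/E:
  (71 − 59.563)²/59.563 = 2.1961
  (12 − 34.302)²/34.302 = 14.5000
  (80 − 69.135)²/69.135 = 1.7075
  (93 − 76.372)²/76.372 = 3.6203
  (43 − 43.982)²/43.982 = 0.0219
  (73 − 88.646)²/88.646 = 2.7615
  (43 − 67.967)²/67.967 = 9.1714
  (56 − 39.142)²/39.142 = 7.2605
  (87 − 78.891)²/78.891 = 0.8335
  (17 − 20.098)²/20.098 = 0.4775
  (18 − 11.574)²/11.574 = 3.5678
  (20 − 23.328)²/23.328 = 0.4748
χ² = 2.1961 + 14.5000 + 1.7075 + 3.6203 + 0.0219 + 2.7615 + 9.1714 + 7.2605 + 0.8335 + 0.4775 + 3.5678 + 0.4748 = 46.59
df = (4−1)(3−1) = 6. Since 46.59 > 10.645, reject the null hypothesis of independence at α = 0.1.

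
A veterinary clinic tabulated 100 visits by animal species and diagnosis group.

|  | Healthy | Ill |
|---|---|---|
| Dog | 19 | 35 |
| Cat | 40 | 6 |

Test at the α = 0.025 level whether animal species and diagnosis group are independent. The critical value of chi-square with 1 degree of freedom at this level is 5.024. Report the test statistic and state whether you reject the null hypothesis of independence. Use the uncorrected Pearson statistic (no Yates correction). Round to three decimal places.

Row totals: 54, 46. Column totals: 59, 41. Grand total N = 100.
Expected counts (row total × column total / N):
  Dog, Healthy: 54×59/100 = 31.8600
  Dog, Ill: 54×41/100 = 22.1400
  Cat, Healthy: 46×59/100 = 27.1400
  Cat, Ill: 46×41/100 = 18.8600
Contributions (O − E)²/E:
  (19 − 31.8600)²/31.8600 = 5.1908
  (35 − 22.1400)²/22.1400 = 7.4697
  (40 − 27.1400)²/27.1400 = 6.0936
  (6 − 18.8600)²/18.8600 = 8.7688
χ² = 5.1908 + 7.4697 + 6.0936 + 8.7688 = 27.523
df = (2−1)(2−1) = 1. Since 27.523 > 5.024, reject the null hypothesis of independence at α = 0.025.

27.523; reject H₀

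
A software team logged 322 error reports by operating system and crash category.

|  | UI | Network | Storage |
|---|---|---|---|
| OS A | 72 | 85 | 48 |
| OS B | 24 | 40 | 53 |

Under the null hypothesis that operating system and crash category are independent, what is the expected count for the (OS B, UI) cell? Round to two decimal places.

Row total (OS B) = 117; column total (UI) = 96; grand total N = 322.
Expected count = (row total × column total) / N = 117 × 96 / 322 = 34.88.

34.88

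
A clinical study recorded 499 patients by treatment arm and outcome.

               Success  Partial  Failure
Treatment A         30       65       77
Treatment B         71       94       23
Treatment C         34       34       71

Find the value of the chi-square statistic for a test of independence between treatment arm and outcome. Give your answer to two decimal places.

Row totals: 172, 188, 139. Column totals: 135, 193, 171. Grand total N = 499.
Expected counts (row total × column total / N):
  Treatment A, Success: 172×135/499 = 46.5331
  Treatment A, Partial: 172×193/499 = 66.5251
  Treatment A, Failure: 172×171/499 = 58.9419
  Treatment B, Success: 188×135/499 = 50.8617
  Treatment B, Partial: 188×193/499 = 72.7134
  Treatment B, Failure: 188×171/499 = 64.4248
  Treatment C, Success: 139×135/499 = 37.6052
  Treatment C, Partial: 139×193/499 = 53.7615
  Treatment C, Failure: 139×171/499 = 47.6333
Contributions (O − E)²/E:
  (30 − 46.5331)²/46.5331 = 5.8742
  (65 − 66.5251)²/66.5251 = 0.0350
  (77 − 58.9419)²/58.9419 = 5.5325
  (71 − 50.8617)²/50.8617 = 7.9736
  (94 − 72.7134)²/72.7134 = 6.2316
  (23 − 64.4248)²/64.4248 = 26.6359
  (34 − 37.6052)²/37.6052 = 0.3456
  (34 − 53.7615)²/53.7615 = 7.2639
  (71 − 47.6333)²/47.6333 = 11.4626
χ² = 5.8742 + 0.0350 + 5.5325 + 7.9736 + 6.2316 + 26.6359 + 0.3456 + 7.2639 + 11.4626 = 71.35

71.35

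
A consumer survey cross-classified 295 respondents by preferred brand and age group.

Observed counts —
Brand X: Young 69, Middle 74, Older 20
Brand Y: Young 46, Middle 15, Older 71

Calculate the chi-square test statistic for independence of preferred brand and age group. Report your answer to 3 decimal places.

69.808

Row totals: 163, 132. Column totals: 115, 89, 91. Grand total N = 295.
Expected counts (row total × column total / N):
  Brand X, Young: 163×115/295 = 63.54237
  Brand X, Middle: 163×89/295 = 49.17627
  Brand X, Older: 163×91/295 = 50.28136
  Brand Y, Young: 132×115/295 = 51.45763
  Brand Y, Middle: 132×89/295 = 39.82373
  Brand Y, Older: 132×91/295 = 40.71864
Contributions (O − E)²/E:
  (69 − 63.54237)²/63.54237 = 0.4688
  (74 − 49.17627)²/49.17627 = 12.5308
  (20 − 50.28136)²/50.28136 = 18.2366
  (46 − 51.45763)²/51.45763 = 0.5788
  (15 − 39.82373)²/39.82373 = 15.4736
  (71 − 40.71864)²/40.71864 = 22.5194
χ² = 0.4688 + 12.5308 + 18.2366 + 0.5788 + 15.4736 + 22.5194 = 69.808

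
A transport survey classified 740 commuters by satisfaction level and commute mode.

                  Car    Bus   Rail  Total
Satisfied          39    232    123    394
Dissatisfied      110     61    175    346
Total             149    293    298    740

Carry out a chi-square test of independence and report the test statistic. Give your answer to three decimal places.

Grand total N = 740.
Expected counts (row total × column total / N):
  Satisfied, Car: 394×149/740 = 79.33243
  Satisfied, Bus: 394×293/740 = 156.00270
  Satisfied, Rail: 394×298/740 = 158.66486
  Dissatisfied, Car: 346×149/740 = 69.66757
  Dissatisfied, Bus: 346×293/740 = 136.99730
  Dissatisfied, Rail: 346×298/740 = 139.33514
Contributions (O − E)²/E:
  (39 − 79.33243)²/79.33243 = 20.5049
  (232 − 156.00270)²/156.00270 = 37.0224
  (123 − 158.66486)²/158.66486 = 8.0168
  (110 − 69.66757)²/69.66757 = 23.3495
  (61 − 136.99730)²/136.99730 = 42.1584
  (175 − 139.33514)²/139.33514 = 9.1289
χ² = 20.5049 + 37.0224 + 8.0168 + 23.3495 + 42.1584 + 9.1289 = 140.181

140.181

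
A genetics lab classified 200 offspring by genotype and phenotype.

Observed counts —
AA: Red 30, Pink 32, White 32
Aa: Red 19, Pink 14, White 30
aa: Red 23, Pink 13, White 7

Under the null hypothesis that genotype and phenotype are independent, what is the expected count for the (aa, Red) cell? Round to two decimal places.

Row total (aa) = 43; column total (Red) = 72; grand total N = 200.
Expected count = (row total × column total) / N = 43 × 72 / 200 = 15.48.

15.48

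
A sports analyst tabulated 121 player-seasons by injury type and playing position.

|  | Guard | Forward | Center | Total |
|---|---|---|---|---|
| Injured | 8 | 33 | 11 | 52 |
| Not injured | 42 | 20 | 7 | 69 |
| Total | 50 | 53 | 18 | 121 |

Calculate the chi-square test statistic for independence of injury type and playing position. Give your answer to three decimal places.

Grand total N = 121.
Expected counts (row total × column total / N):
  Injured, Guard: 52×50/121 = 21.48760
  Injured, Forward: 52×53/121 = 22.77686
  Injured, Center: 52×18/121 = 7.73554
  Not injured, Guard: 69×50/121 = 28.51240
  Not injured, Forward: 69×53/121 = 30.22314
  Not injured, Center: 69×18/121 = 10.26446
Contributions (O − E)²/E:
  (8 − 21.48760)²/21.48760 = 8.4661
  (33 − 22.77686)²/22.77686 = 4.5885
  (11 − 7.73554)²/7.73554 = 1.3776
  (42 − 28.51240)²/28.51240 = 6.3802
  (20 − 30.22314)²/30.22314 = 3.4580
  (7 − 10.26446)²/10.26446 = 1.0382
χ² = 8.4661 + 4.5885 + 1.3776 + 6.3802 + 3.4580 + 1.0382 = 25.309

25.309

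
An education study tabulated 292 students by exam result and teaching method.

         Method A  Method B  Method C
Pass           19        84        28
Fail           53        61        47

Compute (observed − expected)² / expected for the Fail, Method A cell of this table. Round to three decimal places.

Row total (Fail) = 161; column total (Method A) = 72; N = 292.
Expected count E = 161 × 72 / 292 = 39.6986.
Contribution = (O − E)²/E = (53 − 39.6986)² / 39.6986 = 4.457.

4.457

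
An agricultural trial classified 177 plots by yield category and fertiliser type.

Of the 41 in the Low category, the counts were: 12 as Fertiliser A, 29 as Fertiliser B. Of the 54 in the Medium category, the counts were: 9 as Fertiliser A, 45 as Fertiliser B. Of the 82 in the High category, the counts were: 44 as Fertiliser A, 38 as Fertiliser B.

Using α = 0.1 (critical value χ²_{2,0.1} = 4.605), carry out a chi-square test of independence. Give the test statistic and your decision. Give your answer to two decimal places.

20.45; reject H₀

Row totals: 41, 54, 82. Column totals: 65, 112. Grand total N = 177.
Expected counts (row total × column total / N):
  Low, Fertiliser A: 41×65/177 = 15.056
  Low, Fertiliser B: 41×112/177 = 25.944
  Medium, Fertiliser A: 54×65/177 = 19.831
  Medium, Fertiliser B: 54×112/177 = 34.169
  High, Fertiliser A: 82×65/177 = 30.113
  High, Fertiliser B: 82×112/177 = 51.887
Contributions (O − E)²/E:
  (12 − 15.056)²/15.056 = 0.6203
  (29 − 25.944)²/25.944 = 0.3600
  (9 − 19.831)²/19.831 = 5.9155
  (45 − 34.169)²/34.169 = 3.4332
  (44 − 30.113)²/30.113 = 6.4042
  (38 − 51.887)²/51.887 = 3.7167
χ² = 0.6203 + 0.3600 + 5.9155 + 3.4332 + 6.4042 + 3.7167 = 20.45
df = (3−1)(2−1) = 2. Since 20.45 > 4.605, reject the null hypothesis of independence at α = 0.1.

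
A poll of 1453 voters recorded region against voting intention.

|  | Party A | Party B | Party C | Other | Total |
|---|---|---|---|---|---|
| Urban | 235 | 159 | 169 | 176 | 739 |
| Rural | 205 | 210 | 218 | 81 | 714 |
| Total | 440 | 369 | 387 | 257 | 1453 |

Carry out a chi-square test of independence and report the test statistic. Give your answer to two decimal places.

50.00

Grand total N = 1453.
Expected counts (row total × column total / N):
  Urban, Party A: 739×440/1453 = 223.785
  Urban, Party B: 739×369/1453 = 187.674
  Urban, Party C: 739×387/1453 = 196.829
  Urban, Other: 739×257/1453 = 130.711
  Rural, Party A: 714×440/1453 = 216.215
  Rural, Party B: 714×369/1453 = 181.326
  Rural, Party C: 714×387/1453 = 190.171
  Rural, Other: 714×257/1453 = 126.289
Contributions (O − E)²/E:
  (235 − 223.785)²/223.785 = 0.5620
  (159 − 187.674)²/187.674 = 4.3810
  (169 − 196.829)²/196.829 = 3.9347
  (176 − 130.711)²/130.711 = 15.6918
  (205 − 216.215)²/216.215 = 0.5817
  (210 − 181.326)²/181.326 = 4.5344
  (218 − 190.171)²/190.171 = 4.0724
  (81 − 126.289)²/126.289 = 16.2413
χ² = 0.5620 + 4.3810 + 3.9347 + 15.6918 + 0.5817 + 4.5344 + 4.0724 + 16.2413 = 50.00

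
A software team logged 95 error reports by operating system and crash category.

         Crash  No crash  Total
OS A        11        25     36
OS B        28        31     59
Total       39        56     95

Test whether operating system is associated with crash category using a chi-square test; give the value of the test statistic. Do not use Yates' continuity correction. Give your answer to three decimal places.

Grand total N = 95.
Expected counts (row total × column total / N):
  OS A, Crash: 36×39/95 = 14.7789
  OS A, No crash: 36×56/95 = 21.2211
  OS B, Crash: 59×39/95 = 24.2211
  OS B, No crash: 59×56/95 = 34.7789
Contributions (O − E)²/E:
  (11 − 14.7789)²/14.7789 = 0.9662
  (25 − 21.2211)²/21.2211 = 0.6729
  (28 − 24.2211)²/24.2211 = 0.5896
  (31 − 34.7789)²/34.7789 = 0.4106
χ² = 0.9662 + 0.6729 + 0.5896 + 0.4106 = 2.639

2.639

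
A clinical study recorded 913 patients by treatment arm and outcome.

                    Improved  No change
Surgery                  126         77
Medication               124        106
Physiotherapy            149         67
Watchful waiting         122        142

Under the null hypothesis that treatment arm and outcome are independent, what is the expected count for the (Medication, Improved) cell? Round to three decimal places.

Row total (Medication) = 230; column total (Improved) = 521; grand total N = 913.
Expected count = (row total × column total) / N = 230 × 521 / 913 = 131.249.

131.249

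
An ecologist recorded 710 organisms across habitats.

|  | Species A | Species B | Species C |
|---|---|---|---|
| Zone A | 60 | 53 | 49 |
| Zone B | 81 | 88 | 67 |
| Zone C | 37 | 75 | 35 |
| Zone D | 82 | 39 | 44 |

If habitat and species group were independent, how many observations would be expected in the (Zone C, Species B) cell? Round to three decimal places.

Row total (Zone C) = 147; column total (Species B) = 255; grand total N = 710.
Expected count = (row total × column total) / N = 147 × 255 / 710 = 52.796.

52.796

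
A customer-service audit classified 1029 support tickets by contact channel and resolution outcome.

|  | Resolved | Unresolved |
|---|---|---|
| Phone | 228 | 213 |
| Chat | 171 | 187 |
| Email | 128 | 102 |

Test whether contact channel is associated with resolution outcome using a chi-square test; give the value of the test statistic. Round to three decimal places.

3.559

Row totals: 441, 358, 230. Column totals: 527, 502. Grand total N = 1029.
Expected counts (row total × column total / N):
  Phone, Resolved: 441×527/1029 = 225.8571
  Phone, Unresolved: 441×502/1029 = 215.1429
  Chat, Resolved: 358×527/1029 = 183.3489
  Chat, Unresolved: 358×502/1029 = 174.6511
  Email, Resolved: 230×527/1029 = 117.7940
  Email, Unresolved: 230×502/1029 = 112.2060
Contributions (O − E)²/E:
  (228 − 225.8571)²/225.8571 = 0.0203
  (213 − 215.1429)²/215.1429 = 0.0213
  (171 − 183.3489)²/183.3489 = 0.8317
  (187 − 174.6511)²/174.6511 = 0.8731
  (128 − 117.7940)²/117.7940 = 0.8843
  (102 − 112.2060)²/112.2060 = 0.9283
χ² = 0.0203 + 0.0213 + 0.8317 + 0.8731 + 0.8843 + 0.9283 = 3.559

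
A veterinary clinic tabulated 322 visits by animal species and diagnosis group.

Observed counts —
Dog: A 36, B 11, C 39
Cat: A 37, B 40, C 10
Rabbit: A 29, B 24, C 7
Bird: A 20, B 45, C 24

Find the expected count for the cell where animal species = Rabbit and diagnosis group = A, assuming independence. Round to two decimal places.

Row total (Rabbit) = 60; column total (A) = 122; grand total N = 322.
Expected count = (row total × column total) / N = 60 × 122 / 322 = 22.73.

22.73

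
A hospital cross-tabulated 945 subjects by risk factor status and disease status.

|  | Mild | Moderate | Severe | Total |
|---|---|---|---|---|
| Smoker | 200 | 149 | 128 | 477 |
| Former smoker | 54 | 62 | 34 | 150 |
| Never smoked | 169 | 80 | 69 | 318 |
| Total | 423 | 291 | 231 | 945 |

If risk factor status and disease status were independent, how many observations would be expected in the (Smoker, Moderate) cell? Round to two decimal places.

Row total (Smoker) = 477; column total (Moderate) = 291; grand total N = 945.
Expected count = (row total × column total) / N = 477 × 291 / 945 = 146.89.

146.89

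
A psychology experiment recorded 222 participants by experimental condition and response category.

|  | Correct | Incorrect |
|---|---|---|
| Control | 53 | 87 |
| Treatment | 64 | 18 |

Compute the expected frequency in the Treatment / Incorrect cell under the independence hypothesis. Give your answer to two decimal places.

38.78

Row total (Treatment) = 82; column total (Incorrect) = 105; grand total N = 222.
Expected count = (row total × column total) / N = 82 × 105 / 222 = 38.78.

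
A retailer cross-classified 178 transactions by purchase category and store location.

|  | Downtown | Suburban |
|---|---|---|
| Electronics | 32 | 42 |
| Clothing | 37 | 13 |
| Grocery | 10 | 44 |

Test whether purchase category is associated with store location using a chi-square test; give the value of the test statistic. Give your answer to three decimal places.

32.441

Row totals: 74, 50, 54. Column totals: 79, 99. Grand total N = 178.
Expected counts (row total × column total / N):
  Electronics, Downtown: 74×79/178 = 32.8427
  Electronics, Suburban: 74×99/178 = 41.1573
  Clothing, Downtown: 50×79/178 = 22.1910
  Clothing, Suburban: 50×99/178 = 27.8090
  Grocery, Downtown: 54×79/178 = 23.9663
  Grocery, Suburban: 54×99/178 = 30.0337
Contributions (O − E)²/E:
  (32 − 32.8427)²/32.8427 = 0.0216
  (42 − 41.1573)²/41.1573 = 0.0173
  (37 − 22.1910)²/22.1910 = 9.8827
  (13 − 27.8090)²/27.8090 = 7.8862
  (10 − 23.9663)²/23.9663 = 8.1388
  (44 − 30.0337)²/30.0337 = 6.4946
χ² = 0.0216 + 0.0173 + 9.8827 + 7.8862 + 8.1388 + 6.4946 = 32.441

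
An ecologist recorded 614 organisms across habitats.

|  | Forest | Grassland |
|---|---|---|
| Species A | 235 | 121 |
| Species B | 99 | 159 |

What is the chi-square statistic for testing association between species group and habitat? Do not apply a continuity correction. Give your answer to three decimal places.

Row totals: 356, 258. Column totals: 334, 280. Grand total N = 614.
Expected counts (row total × column total / N):
  Species A, Forest: 356×334/614 = 193.6547
  Species A, Grassland: 356×280/614 = 162.3453
  Species B, Forest: 258×334/614 = 140.3453
  Species B, Grassland: 258×280/614 = 117.6547
Contributions (O − E)²/E:
  (235 − 193.6547)²/193.6547 = 8.8272
  (121 − 162.3453)²/162.3453 = 10.5296
  (99 − 140.3453)²/140.3453 = 12.1802
  (159 − 117.6547)²/117.6547 = 14.5292
χ² = 8.8272 + 10.5296 + 12.1802 + 14.5292 = 46.066

46.066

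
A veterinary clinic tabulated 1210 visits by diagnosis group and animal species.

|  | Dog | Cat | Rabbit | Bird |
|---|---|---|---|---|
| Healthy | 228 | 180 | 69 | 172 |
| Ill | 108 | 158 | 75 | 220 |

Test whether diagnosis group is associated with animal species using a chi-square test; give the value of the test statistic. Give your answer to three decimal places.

Row totals: 649, 561. Column totals: 336, 338, 144, 392. Grand total N = 1210.
Expected counts (row total × column total / N):
  Healthy, Dog: 649×336/1210 = 180.2182
  Healthy, Cat: 649×338/1210 = 181.2909
  Healthy, Rabbit: 649×144/1210 = 77.2364
  Healthy, Bird: 649×392/1210 = 210.2545
  Ill, Dog: 561×336/1210 = 155.7818
  Ill, Cat: 561×338/1210 = 156.7091
  Ill, Rabbit: 561×144/1210 = 66.7636
  Ill, Bird: 561×392/1210 = 181.7455
Contributions (O − E)²/E:
  (228 − 180.2182)²/180.2182 = 12.6685
  (180 − 181.2909)²/181.2909 = 0.0092
  (69 − 77.2364)²/77.2364 = 0.8783
  (172 − 210.2545)²/210.2545 = 6.9602
  (108 − 155.7818)²/155.7818 = 14.6558
  (158 − 156.7091)²/156.7091 = 0.0106
  (75 − 66.7636)²/66.7636 = 1.0161
  (220 − 181.7455)²/181.7455 = 8.0520
χ² = 12.6685 + 0.0092 + 0.8783 + 6.9602 + 14.6558 + 0.0106 + 1.0161 + 8.0520 = 44.251

44.251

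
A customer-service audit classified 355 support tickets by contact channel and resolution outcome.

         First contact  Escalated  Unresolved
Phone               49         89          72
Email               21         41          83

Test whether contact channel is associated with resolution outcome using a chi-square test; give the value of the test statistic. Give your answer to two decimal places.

18.42

Row totals: 210, 145. Column totals: 70, 130, 155. Grand total N = 355.
Expected counts (row total × column total / N):
  Phone, First contact: 210×70/355 = 41.408
  Phone, Escalated: 210×130/355 = 76.901
  Phone, Unresolved: 210×155/355 = 91.690
  Email, First contact: 145×70/355 = 28.592
  Email, Escalated: 145×130/355 = 53.099
  Email, Unresolved: 145×155/355 = 63.310
Contributions (O − E)²/E:
  (49 − 41.408)²/41.408 = 1.3920
  (89 − 76.901)²/76.901 = 1.9036
  (72 − 91.690)²/91.690 = 4.2283
  (21 − 28.592)²/28.592 = 2.0159
  (41 − 53.099)²/53.099 = 2.7568
  (83 − 63.310)²/63.310 = 6.1238
χ² = 1.3920 + 1.9036 + 4.2283 + 2.0159 + 2.7568 + 6.1238 = 18.42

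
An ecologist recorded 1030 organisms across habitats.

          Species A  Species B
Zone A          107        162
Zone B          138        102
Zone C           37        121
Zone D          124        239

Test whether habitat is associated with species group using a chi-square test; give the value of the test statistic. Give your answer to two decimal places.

Row totals: 269, 240, 158, 363. Column totals: 406, 624. Grand total N = 1030.
Expected counts (row total × column total / N):
  Zone A, Species A: 269×406/1030 = 106.033
  Zone A, Species B: 269×624/1030 = 162.967
  Zone B, Species A: 240×406/1030 = 94.602
  Zone B, Species B: 240×624/1030 = 145.398
  Zone C, Species A: 158×406/1030 = 62.280
  Zone C, Species B: 158×624/1030 = 95.720
  Zone D, Species A: 363×406/1030 = 143.085
  Zone D, Species B: 363×624/1030 = 219.915
Contributions (O − E)²/E:
  (107 − 106.033)²/106.033 = 0.0088
  (162 − 162.967)²/162.967 = 0.0057
  (138 − 94.602)²/94.602 = 19.9085
  (102 − 145.398)²/145.398 = 12.9533
  (37 − 62.280)²/62.280 = 10.2614
  (121 − 95.720)²/95.720 = 6.6765
  (124 − 143.085)²/143.085 = 2.5456
  (239 − 219.915)²/219.915 = 1.6563
χ² = 0.0088 + 0.0057 + 19.9085 + 12.9533 + 10.2614 + 6.6765 + 2.5456 + 1.6563 = 54.02

54.02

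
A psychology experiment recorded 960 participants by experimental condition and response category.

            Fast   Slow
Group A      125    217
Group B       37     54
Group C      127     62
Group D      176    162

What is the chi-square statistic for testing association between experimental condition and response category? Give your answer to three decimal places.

Row totals: 342, 91, 189, 338. Column totals: 465, 495. Grand total N = 960.
Expected counts (row total × column total / N):
  Group A, Fast: 342×465/960 = 165.6562
  Group A, Slow: 342×495/960 = 176.3438
  Group B, Fast: 91×465/960 = 44.0781
  Group B, Slow: 91×495/960 = 46.9219
  Group C, Fast: 189×465/960 = 91.5469
  Group C, Slow: 189×495/960 = 97.4531
  Group D, Fast: 338×465/960 = 163.7188
  Group D, Slow: 338×495/960 = 174.2812
Contributions (O − E)²/E:
  (125 − 165.6562)²/165.6562 = 9.9781
  (217 − 176.3438)²/176.3438 = 9.3733
  (37 − 44.0781)²/44.0781 = 1.1366
  (54 − 46.9219)²/46.9219 = 1.0677
  (127 − 91.5469)²/91.5469 = 13.7298
  (62 − 97.4531)²/97.4531 = 12.8977
  (176 − 163.7188)²/163.7188 = 0.9213
  (162 − 174.2812)²/174.2812 = 0.8654
χ² = 9.9781 + 9.3733 + 1.1366 + 1.0677 + 13.7298 + 12.8977 + 0.9213 + 0.8654 = 49.970

49.970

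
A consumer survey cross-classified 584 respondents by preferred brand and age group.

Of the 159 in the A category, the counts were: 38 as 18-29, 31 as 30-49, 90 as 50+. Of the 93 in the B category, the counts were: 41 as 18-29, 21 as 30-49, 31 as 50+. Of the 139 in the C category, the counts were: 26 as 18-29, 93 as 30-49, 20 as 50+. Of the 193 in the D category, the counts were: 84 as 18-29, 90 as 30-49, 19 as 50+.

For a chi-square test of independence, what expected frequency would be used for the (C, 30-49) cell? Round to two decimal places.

Row total (C) = 139; column total (30-49) = 235; grand total N = 584.
Expected count = (row total × column total) / N = 139 × 235 / 584 = 55.93.

55.93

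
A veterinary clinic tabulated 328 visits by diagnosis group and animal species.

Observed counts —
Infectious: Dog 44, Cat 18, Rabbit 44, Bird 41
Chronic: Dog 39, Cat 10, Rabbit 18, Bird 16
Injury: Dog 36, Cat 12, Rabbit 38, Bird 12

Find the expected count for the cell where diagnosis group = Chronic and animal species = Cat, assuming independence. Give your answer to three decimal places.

Row total (Chronic) = 83; column total (Cat) = 40; grand total N = 328.
Expected count = (row total × column total) / N = 83 × 40 / 328 = 10.122.

10.122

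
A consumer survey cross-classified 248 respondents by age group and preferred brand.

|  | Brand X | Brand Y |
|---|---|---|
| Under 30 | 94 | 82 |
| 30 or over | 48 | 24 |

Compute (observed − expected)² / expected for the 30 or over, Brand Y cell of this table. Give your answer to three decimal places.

Row total (30 or over) = 72; column total (Brand Y) = 106; N = 248.
Expected count E = 72 × 106 / 248 = 30.7742.
Contribution = (O − E)²/E = (24 − 30.7742)² / 30.7742 = 1.491.

1.491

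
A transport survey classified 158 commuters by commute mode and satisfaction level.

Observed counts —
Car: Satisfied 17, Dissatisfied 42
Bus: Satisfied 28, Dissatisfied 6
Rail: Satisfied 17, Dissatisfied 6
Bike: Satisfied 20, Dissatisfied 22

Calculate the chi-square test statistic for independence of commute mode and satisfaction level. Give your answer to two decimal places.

30.00

Row totals: 59, 34, 23, 42. Column totals: 82, 76. Grand total N = 158.
Expected counts (row total × column total / N):
  Car, Satisfied: 59×82/158 = 30.620
  Car, Dissatisfied: 59×76/158 = 28.380
  Bus, Satisfied: 34×82/158 = 17.646
  Bus, Dissatisfied: 34×76/158 = 16.354
  Rail, Satisfied: 23×82/158 = 11.937
  Rail, Dissatisfied: 23×76/158 = 11.063
  Bike, Satisfied: 42×82/158 = 21.797
  Bike, Dissatisfied: 42×76/158 = 20.203
Contributions (O − E)²/E:
  (17 − 30.620)²/30.620 = 6.0583
  (42 − 28.380)²/28.380 = 6.5364
  (28 − 17.646)²/17.646 = 6.0753
  (6 − 16.354)²/16.354 = 6.5553
  (17 − 11.937)²/11.937 = 2.1474
  (6 − 11.063)²/11.063 = 2.3171
  (20 − 21.797)²/21.797 = 0.1481
  (22 − 20.203)²/20.203 = 0.1598
χ² = 6.0583 + 6.5364 + 6.0753 + 6.5553 + 2.1474 + 2.3171 + 0.1481 + 0.1598 = 30.00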